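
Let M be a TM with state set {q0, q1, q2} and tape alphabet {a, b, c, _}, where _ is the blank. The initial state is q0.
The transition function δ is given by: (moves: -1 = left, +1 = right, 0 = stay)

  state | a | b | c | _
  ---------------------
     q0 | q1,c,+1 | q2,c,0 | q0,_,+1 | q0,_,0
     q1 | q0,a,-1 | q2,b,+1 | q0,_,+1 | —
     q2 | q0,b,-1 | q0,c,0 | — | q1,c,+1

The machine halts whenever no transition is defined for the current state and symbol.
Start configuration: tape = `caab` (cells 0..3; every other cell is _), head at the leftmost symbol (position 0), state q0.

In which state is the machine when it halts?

state=q0 head=0 tape=[c]aab__   (q0,c)→(q0,_,+1)
state=q0 head=1 tape=_[a]ab__   (q0,a)→(q1,c,+1)
state=q1 head=2 tape=_c[a]b__   (q1,a)→(q0,a,-1)
state=q0 head=1 tape=_[c]ab__   (q0,c)→(q0,_,+1)
state=q0 head=2 tape=__[a]b__   (q0,a)→(q1,c,+1)
state=q1 head=3 tape=__c[b]__   (q1,b)→(q2,b,+1)
state=q2 head=4 tape=__cb[_]_   (q2,_)→(q1,c,+1)
state=q1 head=5 tape=__cbc[_]
No transition is defined for (q1, _); M halts in state q1.

q1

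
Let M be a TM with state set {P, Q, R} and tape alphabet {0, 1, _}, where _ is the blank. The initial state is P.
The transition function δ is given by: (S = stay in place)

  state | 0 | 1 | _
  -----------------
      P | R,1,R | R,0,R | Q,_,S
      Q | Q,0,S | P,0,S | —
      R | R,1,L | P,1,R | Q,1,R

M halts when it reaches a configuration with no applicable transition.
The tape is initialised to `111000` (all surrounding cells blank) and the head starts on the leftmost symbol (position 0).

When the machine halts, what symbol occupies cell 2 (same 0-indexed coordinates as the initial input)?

0

state=P head=0 tape=[1]11000__   (P,1)→(R,0,R)
state=R head=1 tape=0[1]1000__   (R,1)→(P,1,R)
state=P head=2 tape=01[1]000__   (P,1)→(R,0,R)
state=R head=3 tape=010[0]00__   (R,0)→(R,1,L)
state=R head=2 tape=01[0]100__   (R,0)→(R,1,L)
state=R head=1 tape=0[1]1100__   (R,1)→(P,1,R)
state=P head=2 tape=01[1]100__   (P,1)→(R,0,R)
state=R head=3 tape=010[1]00__   (R,1)→(P,1,R)
state=P head=4 tape=0101[0]0__   (P,0)→(R,1,R)
state=R head=5 tape=01011[0]__   (R,0)→(R,1,L)
state=R head=4 tape=0101[1]1__   (R,1)→(P,1,R)
state=P head=5 tape=01011[1]__   (P,1)→(R,0,R)
state=R head=6 tape=010110[_]_   (R,_)→(Q,1,R)
state=Q head=7 tape=0101101[_]
Cell 2 holds 0 when M halts.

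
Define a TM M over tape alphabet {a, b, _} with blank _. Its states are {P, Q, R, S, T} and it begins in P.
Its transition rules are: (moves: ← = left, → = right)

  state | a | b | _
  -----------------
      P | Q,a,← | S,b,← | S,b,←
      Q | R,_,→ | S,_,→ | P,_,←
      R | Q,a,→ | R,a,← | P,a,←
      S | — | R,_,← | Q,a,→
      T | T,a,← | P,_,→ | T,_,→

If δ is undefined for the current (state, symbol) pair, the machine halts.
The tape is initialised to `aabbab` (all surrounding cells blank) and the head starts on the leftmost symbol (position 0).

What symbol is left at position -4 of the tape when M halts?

P | ______[a]abbab   read a → write a, move ←, go to Q
Q | _____[_]aabbab   read _ → write _, move ←, go to P
P | ____[_]_aabbab   read _ → write b, move ←, go to S
S | ___[_]b_aabbab   read _ → write a, move →, go to Q
Q | ___a[b]_aabbab   read b → write _, move →, go to S
S | ___a_[_]aabbab   read _ → write a, move →, go to Q
Q | ___a_a[a]abbab   read a → write _, move →, go to R
R | ___a_a_[a]bbab   read a → write a, move →, go to Q
Q | ___a_a_a[b]bab   read b → write _, move →, go to S
S | ___a_a_a_[b]ab   read b → write _, move ←, go to R
R | ___a_a_a[_]_ab   read _ → write a, move ←, go to P
P | ___a_a_[a]a_ab   read a → write a, move ←, go to Q
Q | ___a_a[_]aa_ab   read _ → write _, move ←, go to P
P | ___a_[a]_aa_ab   read a → write a, move ←, go to Q
Q | ___a[_]a_aa_ab   read _ → write _, move ←, go to P
P | ___[a]_a_aa_ab   read a → write a, move ←, go to Q
Q | __[_]a_a_aa_ab   read _ → write _, move ←, go to P
P | _[_]_a_a_aa_ab   read _ → write b, move ←, go to S
S | [_]b_a_a_aa_ab   read _ → write a, move →, go to Q
Q | a[b]_a_a_aa_ab   read b → write _, move →, go to S
S | a_[_]a_a_aa_ab   read _ → write a, move →, go to Q
Q | a_a[a]_a_aa_ab   read a → write _, move →, go to R
R | a_a_[_]a_aa_ab   read _ → write a, move ←, go to P
P | a_a[_]aa_aa_ab   read _ → write b, move ←, go to S
S | a_[a]baa_aa_ab
Cell -4 holds a when M halts.

a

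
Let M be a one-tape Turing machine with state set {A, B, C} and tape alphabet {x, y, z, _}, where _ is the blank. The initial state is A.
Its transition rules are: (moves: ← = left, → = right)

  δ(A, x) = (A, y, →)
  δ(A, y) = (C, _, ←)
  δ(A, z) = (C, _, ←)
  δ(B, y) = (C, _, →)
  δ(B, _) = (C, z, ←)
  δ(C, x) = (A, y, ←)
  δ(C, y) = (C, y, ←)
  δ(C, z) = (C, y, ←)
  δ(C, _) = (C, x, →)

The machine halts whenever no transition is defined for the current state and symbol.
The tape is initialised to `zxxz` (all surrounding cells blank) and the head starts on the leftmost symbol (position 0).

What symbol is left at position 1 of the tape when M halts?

state=A head=0 tape=__[z]xxz   (A,z)→(C,_,←)
state=C head=-1 tape=_[_]_xxz   (C,_)→(C,x,→)
state=C head=0 tape=_x[_]xxz   (C,_)→(C,x,→)
state=C head=1 tape=_xx[x]xz   (C,x)→(A,y,←)
state=A head=0 tape=_x[x]yxz   (A,x)→(A,y,→)
state=A head=1 tape=_xy[y]xz   (A,y)→(C,_,←)
state=C head=0 tape=_x[y]_xz   (C,y)→(C,y,←)
state=C head=-1 tape=_[x]y_xz   (C,x)→(A,y,←)
state=A head=-2 tape=[_]yy_xz
Cell 1 holds _ when M halts.

_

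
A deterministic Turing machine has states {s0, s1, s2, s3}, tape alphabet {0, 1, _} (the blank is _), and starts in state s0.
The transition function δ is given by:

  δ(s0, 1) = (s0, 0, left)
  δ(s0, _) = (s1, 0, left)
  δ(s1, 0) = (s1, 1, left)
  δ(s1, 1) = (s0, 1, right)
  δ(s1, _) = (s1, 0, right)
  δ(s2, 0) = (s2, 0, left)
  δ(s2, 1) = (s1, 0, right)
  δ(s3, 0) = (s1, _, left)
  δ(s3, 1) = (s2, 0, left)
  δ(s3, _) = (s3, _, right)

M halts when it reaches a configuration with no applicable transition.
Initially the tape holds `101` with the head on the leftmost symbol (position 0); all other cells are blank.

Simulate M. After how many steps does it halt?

state=s0 head=0 tape=___[1]01   (s0,1)→(s0,0,left)
state=s0 head=-1 tape=__[_]001   (s0,_)→(s1,0,left)
state=s1 head=-2 tape=_[_]0001   (s1,_)→(s1,0,right)
state=s1 head=-1 tape=_0[0]001   (s1,0)→(s1,1,left)
state=s1 head=-2 tape=_[0]1001   (s1,0)→(s1,1,left)
state=s1 head=-3 tape=[_]11001   (s1,_)→(s1,0,right)
state=s1 head=-2 tape=0[1]1001   (s1,1)→(s0,1,right)
state=s0 head=-1 tape=01[1]001   (s0,1)→(s0,0,left)
state=s0 head=-2 tape=0[1]0001   (s0,1)→(s0,0,left)
state=s0 head=-3 tape=[0]00001
M halts after 9 transitions.

9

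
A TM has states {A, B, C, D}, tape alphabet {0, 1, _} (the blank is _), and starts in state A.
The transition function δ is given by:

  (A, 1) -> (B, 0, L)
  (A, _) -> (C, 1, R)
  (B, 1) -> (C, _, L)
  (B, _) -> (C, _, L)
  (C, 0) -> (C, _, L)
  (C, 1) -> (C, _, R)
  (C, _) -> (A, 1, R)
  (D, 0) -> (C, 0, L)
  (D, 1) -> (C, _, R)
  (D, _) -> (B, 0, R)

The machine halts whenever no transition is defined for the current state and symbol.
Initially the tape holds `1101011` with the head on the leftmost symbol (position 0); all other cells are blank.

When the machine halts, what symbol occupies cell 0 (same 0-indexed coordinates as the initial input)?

state=A head=0 tape=__[1]101011   (A,1)→(B,0,L)
state=B head=-1 tape=_[_]0101011   (B,_)→(C,_,L)
state=C head=-2 tape=[_]_0101011   (C,_)→(A,1,R)
state=A head=-1 tape=1[_]0101011   (A,_)→(C,1,R)
state=C head=0 tape=11[0]101011   (C,0)→(C,_,L)
state=C head=-1 tape=1[1]_101011   (C,1)→(C,_,R)
state=C head=0 tape=1_[_]101011   (C,_)→(A,1,R)
state=A head=1 tape=1_1[1]01011   (A,1)→(B,0,L)
state=B head=0 tape=1_[1]001011   (B,1)→(C,_,L)
state=C head=-1 tape=1[_]_001011   (C,_)→(A,1,R)
state=A head=0 tape=11[_]001011   (A,_)→(C,1,R)
state=C head=1 tape=111[0]01011   (C,0)→(C,_,L)
state=C head=0 tape=11[1]_01011   (C,1)→(C,_,R)
state=C head=1 tape=11_[_]01011   (C,_)→(A,1,R)
state=A head=2 tape=11_1[0]1011
Cell 0 holds _ when M halts.

_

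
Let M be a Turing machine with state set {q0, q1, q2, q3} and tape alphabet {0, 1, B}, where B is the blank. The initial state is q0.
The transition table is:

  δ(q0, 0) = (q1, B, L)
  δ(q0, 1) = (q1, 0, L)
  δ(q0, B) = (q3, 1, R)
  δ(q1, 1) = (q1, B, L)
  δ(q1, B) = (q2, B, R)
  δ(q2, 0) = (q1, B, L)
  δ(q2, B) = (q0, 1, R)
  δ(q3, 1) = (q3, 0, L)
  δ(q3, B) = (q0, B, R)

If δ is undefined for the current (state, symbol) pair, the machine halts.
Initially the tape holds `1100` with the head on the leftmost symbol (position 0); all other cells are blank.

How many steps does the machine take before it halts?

14

state=q0 head=0 tape=B[1]100   (q0,1)→(q1,0,L)
state=q1 head=-1 tape=[B]0100   (q1,B)→(q2,B,R)
state=q2 head=0 tape=B[0]100   (q2,0)→(q1,B,L)
state=q1 head=-1 tape=[B]B100   (q1,B)→(q2,B,R)
state=q2 head=0 tape=B[B]100   (q2,B)→(q0,1,R)
state=q0 head=1 tape=B1[1]00   (q0,1)→(q1,0,L)
state=q1 head=0 tape=B[1]000   (q1,1)→(q1,B,L)
state=q1 head=-1 tape=[B]B000   (q1,B)→(q2,B,R)
state=q2 head=0 tape=B[B]000   (q2,B)→(q0,1,R)
state=q0 head=1 tape=B1[0]00   (q0,0)→(q1,B,L)
state=q1 head=0 tape=B[1]B00   (q1,1)→(q1,B,L)
state=q1 head=-1 tape=[B]BB00   (q1,B)→(q2,B,R)
state=q2 head=0 tape=B[B]B00   (q2,B)→(q0,1,R)
state=q0 head=1 tape=B1[B]00   (q0,B)→(q3,1,R)
state=q3 head=2 tape=B11[0]0
M halts after 14 transitions.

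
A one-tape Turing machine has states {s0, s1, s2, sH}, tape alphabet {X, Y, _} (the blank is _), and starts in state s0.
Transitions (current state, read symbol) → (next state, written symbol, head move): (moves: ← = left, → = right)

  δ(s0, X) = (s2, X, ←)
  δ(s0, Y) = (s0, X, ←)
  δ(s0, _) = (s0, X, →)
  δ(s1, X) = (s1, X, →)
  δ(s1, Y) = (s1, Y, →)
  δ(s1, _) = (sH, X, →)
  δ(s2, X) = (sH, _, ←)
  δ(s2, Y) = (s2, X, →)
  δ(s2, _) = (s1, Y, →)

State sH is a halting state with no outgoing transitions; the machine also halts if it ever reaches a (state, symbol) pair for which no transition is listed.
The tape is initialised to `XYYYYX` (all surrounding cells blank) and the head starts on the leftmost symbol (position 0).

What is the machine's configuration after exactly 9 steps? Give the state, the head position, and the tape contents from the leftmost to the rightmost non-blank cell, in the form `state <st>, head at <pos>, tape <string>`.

state=s0 head=0 tape=_[X]YYYYX__   (s0,X)→(s2,X,←)
state=s2 head=-1 tape=[_]XYYYYX__   (s2,_)→(s1,Y,→)
state=s1 head=0 tape=Y[X]YYYYX__   (s1,X)→(s1,X,→)
state=s1 head=1 tape=YX[Y]YYYX__   (s1,Y)→(s1,Y,→)
state=s1 head=2 tape=YXY[Y]YYX__   (s1,Y)→(s1,Y,→)
state=s1 head=3 tape=YXYY[Y]YX__   (s1,Y)→(s1,Y,→)
state=s1 head=4 tape=YXYYY[Y]X__   (s1,Y)→(s1,Y,→)
state=s1 head=5 tape=YXYYYY[X]__   (s1,X)→(s1,X,→)
state=s1 head=6 tape=YXYYYYX[_]_   (s1,_)→(sH,X,→)
state=sH head=7 tape=YXYYYYXX[_]
After 9 steps: state sH, head at 7, tape YXYYYYXX.

state sH, head at 7, tape YXYYYYXX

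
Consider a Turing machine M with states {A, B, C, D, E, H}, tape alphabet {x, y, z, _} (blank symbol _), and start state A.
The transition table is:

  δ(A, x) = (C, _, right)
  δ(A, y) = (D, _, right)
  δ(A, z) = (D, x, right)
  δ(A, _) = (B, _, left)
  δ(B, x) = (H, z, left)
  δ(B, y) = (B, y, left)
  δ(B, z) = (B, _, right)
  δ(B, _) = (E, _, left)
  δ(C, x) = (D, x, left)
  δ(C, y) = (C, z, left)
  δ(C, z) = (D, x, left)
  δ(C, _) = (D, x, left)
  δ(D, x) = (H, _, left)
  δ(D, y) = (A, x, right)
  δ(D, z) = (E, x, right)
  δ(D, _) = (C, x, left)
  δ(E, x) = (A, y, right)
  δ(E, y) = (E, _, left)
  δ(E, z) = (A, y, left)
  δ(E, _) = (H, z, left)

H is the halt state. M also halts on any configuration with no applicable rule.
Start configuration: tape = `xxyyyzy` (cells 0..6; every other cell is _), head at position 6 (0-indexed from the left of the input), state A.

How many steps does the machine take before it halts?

A | xxyyyz[y]__   read y → write _, move right, go to D
D | xxyyyz_[_]_   read _ → write x, move left, go to C
C | xxyyyz[_]x_   read _ → write x, move left, go to D
D | xxyyy[z]xx_   read z → write x, move right, go to E
E | xxyyyx[x]x_   read x → write y, move right, go to A
A | xxyyyxy[x]_   read x → write _, move right, go to C
C | xxyyyxy_[_]   read _ → write x, move left, go to D
D | xxyyyxy[_]x   read _ → write x, move left, go to C
C | xxyyyx[y]xx   read y → write z, move left, go to C
C | xxyyy[x]zxx   read x → write x, move left, go to D
D | xxyy[y]xzxx   read y → write x, move right, go to A
A | xxyyx[x]zxx   read x → write _, move right, go to C
C | xxyyx_[z]xx   read z → write x, move left, go to D
D | xxyyx[_]xxx   read _ → write x, move left, go to C
C | xxyy[x]xxxx   read x → write x, move left, go to D
D | xxy[y]xxxxx   read y → write x, move right, go to A
A | xxyx[x]xxxx   read x → write _, move right, go to C
C | xxyx_[x]xxx   read x → write x, move left, go to D
D | xxyx[_]xxxx   read _ → write x, move left, go to C
C | xxy[x]xxxxx   read x → write x, move left, go to D
D | xx[y]xxxxxx   read y → write x, move right, go to A
A | xxx[x]xxxxx   read x → write _, move right, go to C
C | xxx_[x]xxxx   read x → write x, move left, go to D
D | xxx[_]xxxxx   read _ → write x, move left, go to C
C | xx[x]xxxxxx   read x → write x, move left, go to D
D | x[x]xxxxxxx   read x → write _, move left, go to H
H | [x]_xxxxxxx
M halts after 26 transitions.

26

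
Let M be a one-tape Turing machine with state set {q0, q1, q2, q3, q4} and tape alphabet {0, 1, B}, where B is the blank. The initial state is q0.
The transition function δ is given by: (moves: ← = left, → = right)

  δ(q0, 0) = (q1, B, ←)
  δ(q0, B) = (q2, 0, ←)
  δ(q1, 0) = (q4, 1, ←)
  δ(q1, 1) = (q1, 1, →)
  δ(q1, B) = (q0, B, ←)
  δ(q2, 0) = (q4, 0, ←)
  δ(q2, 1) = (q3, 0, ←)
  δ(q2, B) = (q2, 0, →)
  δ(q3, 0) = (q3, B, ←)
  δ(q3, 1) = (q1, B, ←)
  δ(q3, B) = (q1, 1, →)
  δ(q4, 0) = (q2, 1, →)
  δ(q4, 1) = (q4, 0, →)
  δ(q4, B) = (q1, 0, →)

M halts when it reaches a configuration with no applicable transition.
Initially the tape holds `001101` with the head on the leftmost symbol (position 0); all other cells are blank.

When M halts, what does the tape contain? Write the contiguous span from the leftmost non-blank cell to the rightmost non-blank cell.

q0 | BBB[0]01101   read 0 → write B, move ←, go to q1
q1 | BB[B]B01101   read B → write B, move ←, go to q0
q0 | B[B]BB01101   read B → write 0, move ←, go to q2
q2 | [B]0BB01101   read B → write 0, move →, go to q2
q2 | 0[0]BB01101   read 0 → write 0, move ←, go to q4
q4 | [0]0BB01101   read 0 → write 1, move →, go to q2
q2 | 1[0]BB01101   read 0 → write 0, move ←, go to q4
q4 | [1]0BB01101   read 1 → write 0, move →, go to q4
q4 | 0[0]BB01101   read 0 → write 1, move →, go to q2
q2 | 01[B]B01101   read B → write 0, move →, go to q2
q2 | 010[B]01101   read B → write 0, move →, go to q2
q2 | 0100[0]1101   read 0 → write 0, move ←, go to q4
q4 | 010[0]01101   read 0 → write 1, move →, go to q2
q2 | 0101[0]1101   read 0 → write 0, move ←, go to q4
q4 | 010[1]01101   read 1 → write 0, move →, go to q4
q4 | 0100[0]1101   read 0 → write 1, move →, go to q2
q2 | 01001[1]101   read 1 → write 0, move ←, go to q3
q3 | 0100[1]0101   read 1 → write B, move ←, go to q1
q1 | 010[0]B0101   read 0 → write 1, move ←, go to q4
q4 | 01[0]1B0101   read 0 → write 1, move →, go to q2
q2 | 011[1]B0101   read 1 → write 0, move ←, go to q3
q3 | 01[1]0B0101   read 1 → write B, move ←, go to q1
q1 | 0[1]B0B0101   read 1 → write 1, move →, go to q1
q1 | 01[B]0B0101   read B → write B, move ←, go to q0
q0 | 0[1]B0B0101
The non-blank tape span at halt is 01B0B0101.

01B0B0101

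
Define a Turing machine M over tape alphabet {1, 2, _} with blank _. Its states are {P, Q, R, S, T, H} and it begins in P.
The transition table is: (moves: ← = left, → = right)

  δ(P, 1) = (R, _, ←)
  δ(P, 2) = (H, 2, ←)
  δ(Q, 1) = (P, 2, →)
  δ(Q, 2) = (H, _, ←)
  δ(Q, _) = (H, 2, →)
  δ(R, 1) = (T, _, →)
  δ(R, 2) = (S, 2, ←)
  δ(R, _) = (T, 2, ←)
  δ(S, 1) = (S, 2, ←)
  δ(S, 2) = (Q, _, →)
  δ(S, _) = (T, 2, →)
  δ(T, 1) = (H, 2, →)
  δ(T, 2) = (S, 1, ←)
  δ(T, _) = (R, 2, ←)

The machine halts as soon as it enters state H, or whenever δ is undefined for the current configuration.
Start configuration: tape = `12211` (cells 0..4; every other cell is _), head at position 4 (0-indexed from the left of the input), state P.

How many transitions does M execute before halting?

P | 1221[1]   read 1 → write _, move ←, go to R
R | 122[1]_   read 1 → write _, move →, go to T
T | 122_[_]   read _ → write 2, move ←, go to R
R | 122[_]2   read _ → write 2, move ←, go to T
T | 12[2]22   read 2 → write 1, move ←, go to S
S | 1[2]122   read 2 → write _, move →, go to Q
Q | 1_[1]22   read 1 → write 2, move →, go to P
P | 1_2[2]2   read 2 → write 2, move ←, go to H
H | 1_[2]22
M halts after 8 transitions.

8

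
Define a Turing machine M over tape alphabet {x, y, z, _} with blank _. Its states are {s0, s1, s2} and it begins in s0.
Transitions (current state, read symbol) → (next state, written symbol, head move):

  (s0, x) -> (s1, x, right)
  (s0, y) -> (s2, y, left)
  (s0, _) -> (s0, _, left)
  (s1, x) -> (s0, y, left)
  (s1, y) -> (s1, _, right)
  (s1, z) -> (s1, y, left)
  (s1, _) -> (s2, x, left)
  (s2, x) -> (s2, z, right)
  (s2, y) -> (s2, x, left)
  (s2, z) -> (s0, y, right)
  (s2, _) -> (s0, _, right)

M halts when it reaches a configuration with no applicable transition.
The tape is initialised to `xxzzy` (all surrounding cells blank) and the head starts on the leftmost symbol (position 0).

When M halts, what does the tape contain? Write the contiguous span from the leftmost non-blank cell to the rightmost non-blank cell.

s0 | _[x]xzzy____   read x → write x, move right, go to s1
s1 | _x[x]zzy____   read x → write y, move left, go to s0
s0 | _[x]yzzy____   read x → write x, move right, go to s1
s1 | _x[y]zzy____   read y → write _, move right, go to s1
s1 | _x_[z]zy____   read z → write y, move left, go to s1
s1 | _x[_]yzy____   read _ → write x, move left, go to s2
s2 | _[x]xyzy____   read x → write z, move right, go to s2
s2 | _z[x]yzy____   read x → write z, move right, go to s2
s2 | _zz[y]zy____   read y → write x, move left, go to s2
s2 | _z[z]xzy____   read z → write y, move right, go to s0
s0 | _zy[x]zy____   read x → write x, move right, go to s1
s1 | _zyx[z]y____   read z → write y, move left, go to s1
s1 | _zy[x]yy____   read x → write y, move left, go to s0
s0 | _z[y]yyy____   read y → write y, move left, go to s2
s2 | _[z]yyyy____   read z → write y, move right, go to s0
s0 | _y[y]yyy____   read y → write y, move left, go to s2
s2 | _[y]yyyy____   read y → write x, move left, go to s2
s2 | [_]xyyyy____   read _ → write _, move right, go to s0
s0 | _[x]yyyy____   read x → write x, move right, go to s1
s1 | _x[y]yyy____   read y → write _, move right, go to s1
s1 | _x_[y]yy____   read y → write _, move right, go to s1
s1 | _x__[y]y____   read y → write _, move right, go to s1
s1 | _x___[y]____   read y → write _, move right, go to s1
s1 | _x____[_]___   read _ → write x, move left, go to s2
s2 | _x___[_]x___   read _ → write _, move right, go to s0
s0 | _x____[x]___   read x → write x, move right, go to s1
s1 | _x____x[_]__   read _ → write x, move left, go to s2
s2 | _x____[x]x__   read x → write z, move right, go to s2
s2 | _x____z[x]__   read x → write z, move right, go to s2
s2 | _x____zz[_]_   read _ → write _, move right, go to s0
s0 | _x____zz_[_]   read _ → write _, move left, go to s0
s0 | _x____zz[_]_   read _ → write _, move left, go to s0
s0 | _x____z[z]__
The non-blank tape span at halt is x____zz.

x____zz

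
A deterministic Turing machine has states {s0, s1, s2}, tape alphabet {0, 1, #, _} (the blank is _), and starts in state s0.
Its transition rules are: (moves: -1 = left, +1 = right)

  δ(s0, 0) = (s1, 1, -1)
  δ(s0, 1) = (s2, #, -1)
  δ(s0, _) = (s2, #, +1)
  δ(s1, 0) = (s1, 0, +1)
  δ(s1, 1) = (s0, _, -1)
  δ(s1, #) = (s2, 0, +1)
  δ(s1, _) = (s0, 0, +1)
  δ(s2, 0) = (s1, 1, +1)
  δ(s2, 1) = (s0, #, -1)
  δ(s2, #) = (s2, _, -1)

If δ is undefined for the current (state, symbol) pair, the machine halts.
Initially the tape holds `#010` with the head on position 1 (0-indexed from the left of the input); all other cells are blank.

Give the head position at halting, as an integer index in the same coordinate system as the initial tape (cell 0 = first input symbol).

state=s0 head=1 tape=_#[0]10___   (s0,0)→(s1,1,-1)
state=s1 head=0 tape=_[#]110___   (s1,#)→(s2,0,+1)
state=s2 head=1 tape=_0[1]10___   (s2,1)→(s0,#,-1)
state=s0 head=0 tape=_[0]#10___   (s0,0)→(s1,1,-1)
state=s1 head=-1 tape=[_]1#10___   (s1,_)→(s0,0,+1)
state=s0 head=0 tape=0[1]#10___   (s0,1)→(s2,#,-1)
state=s2 head=-1 tape=[0]##10___   (s2,0)→(s1,1,+1)
state=s1 head=0 tape=1[#]#10___   (s1,#)→(s2,0,+1)
state=s2 head=1 tape=10[#]10___   (s2,#)→(s2,_,-1)
state=s2 head=0 tape=1[0]_10___   (s2,0)→(s1,1,+1)
state=s1 head=1 tape=11[_]10___   (s1,_)→(s0,0,+1)
state=s0 head=2 tape=110[1]0___   (s0,1)→(s2,#,-1)
state=s2 head=1 tape=11[0]#0___   (s2,0)→(s1,1,+1)
state=s1 head=2 tape=111[#]0___   (s1,#)→(s2,0,+1)
state=s2 head=3 tape=1110[0]___   (s2,0)→(s1,1,+1)
state=s1 head=4 tape=11101[_]__   (s1,_)→(s0,0,+1)
state=s0 head=5 tape=111010[_]_   (s0,_)→(s2,#,+1)
state=s2 head=6 tape=111010#[_]
At halt the head is at cell 6.

6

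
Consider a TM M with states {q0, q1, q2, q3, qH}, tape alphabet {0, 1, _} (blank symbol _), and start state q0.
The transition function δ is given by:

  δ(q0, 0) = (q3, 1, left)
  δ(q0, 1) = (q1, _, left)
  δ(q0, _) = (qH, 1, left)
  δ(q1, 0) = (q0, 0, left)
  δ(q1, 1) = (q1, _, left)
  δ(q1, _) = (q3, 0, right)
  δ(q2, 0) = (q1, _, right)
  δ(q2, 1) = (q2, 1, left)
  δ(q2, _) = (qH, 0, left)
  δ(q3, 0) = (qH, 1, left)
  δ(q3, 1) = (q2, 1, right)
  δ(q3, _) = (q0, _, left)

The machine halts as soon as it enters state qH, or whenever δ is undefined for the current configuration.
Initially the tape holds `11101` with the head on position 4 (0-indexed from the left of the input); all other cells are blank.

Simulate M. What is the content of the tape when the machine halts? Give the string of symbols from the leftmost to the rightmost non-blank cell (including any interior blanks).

1_1___0

q0 | ____1110[1]   read 1 → write _, move left, go to q1
q1 | ____111[0]_   read 0 → write 0, move left, go to q0
q0 | ____11[1]0_   read 1 → write _, move left, go to q1
q1 | ____1[1]_0_   read 1 → write _, move left, go to q1
q1 | ____[1]__0_   read 1 → write _, move left, go to q1
q1 | ___[_]___0_   read _ → write 0, move right, go to q3
q3 | ___0[_]__0_   read _ → write _, move left, go to q0
q0 | ___[0]___0_   read 0 → write 1, move left, go to q3
q3 | __[_]1___0_   read _ → write _, move left, go to q0
q0 | _[_]_1___0_   read _ → write 1, move left, go to qH
qH | [_]1_1___0_
The non-blank tape span at halt is 1_1___0.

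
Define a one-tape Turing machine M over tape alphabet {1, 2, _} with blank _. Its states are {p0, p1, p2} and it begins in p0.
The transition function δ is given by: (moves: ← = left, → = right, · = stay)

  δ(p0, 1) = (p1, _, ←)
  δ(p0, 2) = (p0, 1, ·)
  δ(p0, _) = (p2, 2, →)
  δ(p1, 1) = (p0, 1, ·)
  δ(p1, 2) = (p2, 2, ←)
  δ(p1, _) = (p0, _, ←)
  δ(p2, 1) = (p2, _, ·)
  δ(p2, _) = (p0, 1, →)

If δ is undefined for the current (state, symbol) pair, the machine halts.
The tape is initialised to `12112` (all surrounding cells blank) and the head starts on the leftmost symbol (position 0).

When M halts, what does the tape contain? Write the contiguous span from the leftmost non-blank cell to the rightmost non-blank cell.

state=p0 head=0 tape=__[1]2112   (p0,1)→(p1,_,←)
state=p1 head=-1 tape=_[_]_2112   (p1,_)→(p0,_,←)
state=p0 head=-2 tape=[_]__2112   (p0,_)→(p2,2,→)
state=p2 head=-1 tape=2[_]_2112   (p2,_)→(p0,1,→)
state=p0 head=0 tape=21[_]2112   (p0,_)→(p2,2,→)
state=p2 head=1 tape=212[2]112
The non-blank tape span at halt is 2122112.

2122112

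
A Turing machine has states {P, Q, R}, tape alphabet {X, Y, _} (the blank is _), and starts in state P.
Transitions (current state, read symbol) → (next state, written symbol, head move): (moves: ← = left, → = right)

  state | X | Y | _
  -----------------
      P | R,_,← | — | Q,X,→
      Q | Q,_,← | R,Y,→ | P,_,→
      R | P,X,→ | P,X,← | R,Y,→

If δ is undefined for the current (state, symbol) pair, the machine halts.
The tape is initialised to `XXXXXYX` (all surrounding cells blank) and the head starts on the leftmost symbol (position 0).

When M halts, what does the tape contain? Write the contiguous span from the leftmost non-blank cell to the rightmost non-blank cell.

YYYYYXYX

P | _[X]XXXXYX   read X → write _, move ←, go to R
R | [_]_XXXXYX   read _ → write Y, move →, go to R
R | Y[_]XXXXYX   read _ → write Y, move →, go to R
R | YY[X]XXXYX   read X → write X, move →, go to P
P | YYX[X]XXYX   read X → write _, move ←, go to R
R | YY[X]_XXYX   read X → write X, move →, go to P
P | YYX[_]XXYX   read _ → write X, move →, go to Q
Q | YYXX[X]XYX   read X → write _, move ←, go to Q
Q | YYX[X]_XYX   read X → write _, move ←, go to Q
Q | YY[X]__XYX   read X → write _, move ←, go to Q
Q | Y[Y]___XYX   read Y → write Y, move →, go to R
R | YY[_]__XYX   read _ → write Y, move →, go to R
R | YYY[_]_XYX   read _ → write Y, move →, go to R
R | YYYY[_]XYX   read _ → write Y, move →, go to R
R | YYYYY[X]YX   read X → write X, move →, go to P
P | YYYYYX[Y]X
The non-blank tape span at halt is YYYYYXYX.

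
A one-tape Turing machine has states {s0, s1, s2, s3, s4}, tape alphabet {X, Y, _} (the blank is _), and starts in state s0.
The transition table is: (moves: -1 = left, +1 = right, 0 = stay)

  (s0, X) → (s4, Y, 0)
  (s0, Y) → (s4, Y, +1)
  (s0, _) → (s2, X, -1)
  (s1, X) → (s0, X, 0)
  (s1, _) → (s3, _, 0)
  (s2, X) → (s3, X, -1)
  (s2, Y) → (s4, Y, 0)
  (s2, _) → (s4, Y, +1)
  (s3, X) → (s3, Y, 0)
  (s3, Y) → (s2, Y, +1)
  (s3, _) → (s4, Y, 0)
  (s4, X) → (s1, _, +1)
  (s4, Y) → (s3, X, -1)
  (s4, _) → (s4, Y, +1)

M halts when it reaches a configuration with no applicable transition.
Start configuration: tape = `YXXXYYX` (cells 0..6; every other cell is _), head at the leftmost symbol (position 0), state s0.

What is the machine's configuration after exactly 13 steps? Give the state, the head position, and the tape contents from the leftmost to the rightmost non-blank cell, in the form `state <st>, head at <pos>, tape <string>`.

s0 | [Y]XXXYYX   read Y → write Y, move +1, go to s4
s4 | Y[X]XXYYX   read X → write _, move +1, go to s1
s1 | Y_[X]XYYX   read X → write X, move 0, go to s0
s0 | Y_[X]XYYX   read X → write Y, move 0, go to s4
s4 | Y_[Y]XYYX   read Y → write X, move -1, go to s3
s3 | Y[_]XXYYX   read _ → write Y, move 0, go to s4
s4 | Y[Y]XXYYX   read Y → write X, move -1, go to s3
s3 | [Y]XXXYYX   read Y → write Y, move +1, go to s2
s2 | Y[X]XXYYX   read X → write X, move -1, go to s3
s3 | [Y]XXXYYX   read Y → write Y, move +1, go to s2
s2 | Y[X]XXYYX   read X → write X, move -1, go to s3
s3 | [Y]XXXYYX   read Y → write Y, move +1, go to s2
s2 | Y[X]XXYYX   read X → write X, move -1, go to s3
s3 | [Y]XXXYYX
After 13 steps: state s3, head at 0, tape YXXXYYX.

state s3, head at 0, tape YXXXYYX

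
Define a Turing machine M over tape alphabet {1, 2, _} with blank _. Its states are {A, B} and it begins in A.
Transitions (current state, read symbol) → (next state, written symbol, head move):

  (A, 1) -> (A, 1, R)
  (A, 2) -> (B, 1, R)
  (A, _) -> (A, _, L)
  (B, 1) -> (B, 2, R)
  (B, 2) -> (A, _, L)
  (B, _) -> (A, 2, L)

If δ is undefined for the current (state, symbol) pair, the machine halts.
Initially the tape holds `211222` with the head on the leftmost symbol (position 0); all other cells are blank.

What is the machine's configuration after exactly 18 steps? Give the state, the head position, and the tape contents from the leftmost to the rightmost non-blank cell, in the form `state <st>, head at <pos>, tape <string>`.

A | [2]11222   read 2 → write 1, move R, go to B
B | 1[1]1222   read 1 → write 2, move R, go to B
B | 12[1]222   read 1 → write 2, move R, go to B
B | 122[2]22   read 2 → write _, move L, go to A
A | 12[2]_22   read 2 → write 1, move R, go to B
B | 121[_]22   read _ → write 2, move L, go to A
A | 12[1]222   read 1 → write 1, move R, go to A
A | 121[2]22   read 2 → write 1, move R, go to B
B | 1211[2]2   read 2 → write _, move L, go to A
A | 121[1]_2   read 1 → write 1, move R, go to A
A | 1211[_]2   read _ → write _, move L, go to A
A | 121[1]_2   read 1 → write 1, move R, go to A
A | 1211[_]2   read _ → write _, move L, go to A
A | 121[1]_2   read 1 → write 1, move R, go to A
A | 1211[_]2   read _ → write _, move L, go to A
A | 121[1]_2   read 1 → write 1, move R, go to A
A | 1211[_]2   read _ → write _, move L, go to A
A | 121[1]_2   read 1 → write 1, move R, go to A
A | 1211[_]2
After 18 steps: state A, head at 4, tape 1211_2.

state A, head at 4, tape 1211_2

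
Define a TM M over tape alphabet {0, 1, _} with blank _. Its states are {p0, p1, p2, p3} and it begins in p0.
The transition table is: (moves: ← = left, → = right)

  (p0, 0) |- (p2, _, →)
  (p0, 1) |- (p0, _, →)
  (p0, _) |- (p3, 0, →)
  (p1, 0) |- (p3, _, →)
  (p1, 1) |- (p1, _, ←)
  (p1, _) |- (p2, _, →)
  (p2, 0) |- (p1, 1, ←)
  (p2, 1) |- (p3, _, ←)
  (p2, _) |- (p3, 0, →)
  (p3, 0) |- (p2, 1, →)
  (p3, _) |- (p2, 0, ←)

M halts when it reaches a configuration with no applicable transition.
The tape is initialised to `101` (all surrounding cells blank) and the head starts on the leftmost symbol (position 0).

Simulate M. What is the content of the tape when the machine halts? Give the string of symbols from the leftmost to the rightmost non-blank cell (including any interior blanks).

state=p0 head=0 tape=[1]01_   (p0,1)→(p0,_,→)
state=p0 head=1 tape=_[0]1_   (p0,0)→(p2,_,→)
state=p2 head=2 tape=__[1]_   (p2,1)→(p3,_,←)
state=p3 head=1 tape=_[_]__   (p3,_)→(p2,0,←)
state=p2 head=0 tape=[_]0__   (p2,_)→(p3,0,→)
state=p3 head=1 tape=0[0]__   (p3,0)→(p2,1,→)
state=p2 head=2 tape=01[_]_   (p2,_)→(p3,0,→)
state=p3 head=3 tape=010[_]   (p3,_)→(p2,0,←)
state=p2 head=2 tape=01[0]0   (p2,0)→(p1,1,←)
state=p1 head=1 tape=0[1]10   (p1,1)→(p1,_,←)
state=p1 head=0 tape=[0]_10   (p1,0)→(p3,_,→)
state=p3 head=1 tape=_[_]10   (p3,_)→(p2,0,←)
state=p2 head=0 tape=[_]010   (p2,_)→(p3,0,→)
state=p3 head=1 tape=0[0]10   (p3,0)→(p2,1,→)
state=p2 head=2 tape=01[1]0   (p2,1)→(p3,_,←)
state=p3 head=1 tape=0[1]_0
The non-blank tape span at halt is 01_0.

01_0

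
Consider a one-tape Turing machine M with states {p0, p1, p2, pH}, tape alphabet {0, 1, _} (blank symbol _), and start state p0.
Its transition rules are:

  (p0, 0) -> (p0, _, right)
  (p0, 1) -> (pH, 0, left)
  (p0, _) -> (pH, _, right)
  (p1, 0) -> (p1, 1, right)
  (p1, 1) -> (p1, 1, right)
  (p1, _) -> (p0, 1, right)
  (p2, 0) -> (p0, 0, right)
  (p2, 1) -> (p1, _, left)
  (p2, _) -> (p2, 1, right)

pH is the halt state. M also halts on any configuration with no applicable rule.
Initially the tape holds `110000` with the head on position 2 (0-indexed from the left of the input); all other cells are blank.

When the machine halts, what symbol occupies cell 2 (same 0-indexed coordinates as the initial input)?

_

p0 | 11[0]000__   read 0 → write _, move right, go to p0
p0 | 11_[0]00__   read 0 → write _, move right, go to p0
p0 | 11__[0]0__   read 0 → write _, move right, go to p0
p0 | 11___[0]__   read 0 → write _, move right, go to p0
p0 | 11____[_]_   read _ → write _, move right, go to pH
pH | 11_____[_]
Cell 2 holds _ when M halts.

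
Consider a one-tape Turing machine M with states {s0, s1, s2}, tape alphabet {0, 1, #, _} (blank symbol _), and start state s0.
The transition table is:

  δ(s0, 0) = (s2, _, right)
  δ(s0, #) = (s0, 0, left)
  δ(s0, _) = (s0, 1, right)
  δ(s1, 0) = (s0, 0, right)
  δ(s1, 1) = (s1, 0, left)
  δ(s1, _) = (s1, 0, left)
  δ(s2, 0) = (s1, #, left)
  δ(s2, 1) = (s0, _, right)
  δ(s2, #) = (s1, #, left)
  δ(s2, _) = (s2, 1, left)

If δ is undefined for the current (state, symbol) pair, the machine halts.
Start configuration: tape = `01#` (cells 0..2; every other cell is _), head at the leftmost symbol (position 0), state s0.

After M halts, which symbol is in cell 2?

1

state=s0 head=0 tape=[0]1#_   (s0,0)→(s2,_,right)
state=s2 head=1 tape=_[1]#_   (s2,1)→(s0,_,right)
state=s0 head=2 tape=__[#]_   (s0,#)→(s0,0,left)
state=s0 head=1 tape=_[_]0_   (s0,_)→(s0,1,right)
state=s0 head=2 tape=_1[0]_   (s0,0)→(s2,_,right)
state=s2 head=3 tape=_1_[_]   (s2,_)→(s2,1,left)
state=s2 head=2 tape=_1[_]1   (s2,_)→(s2,1,left)
state=s2 head=1 tape=_[1]11   (s2,1)→(s0,_,right)
state=s0 head=2 tape=__[1]1
Cell 2 holds 1 when M halts.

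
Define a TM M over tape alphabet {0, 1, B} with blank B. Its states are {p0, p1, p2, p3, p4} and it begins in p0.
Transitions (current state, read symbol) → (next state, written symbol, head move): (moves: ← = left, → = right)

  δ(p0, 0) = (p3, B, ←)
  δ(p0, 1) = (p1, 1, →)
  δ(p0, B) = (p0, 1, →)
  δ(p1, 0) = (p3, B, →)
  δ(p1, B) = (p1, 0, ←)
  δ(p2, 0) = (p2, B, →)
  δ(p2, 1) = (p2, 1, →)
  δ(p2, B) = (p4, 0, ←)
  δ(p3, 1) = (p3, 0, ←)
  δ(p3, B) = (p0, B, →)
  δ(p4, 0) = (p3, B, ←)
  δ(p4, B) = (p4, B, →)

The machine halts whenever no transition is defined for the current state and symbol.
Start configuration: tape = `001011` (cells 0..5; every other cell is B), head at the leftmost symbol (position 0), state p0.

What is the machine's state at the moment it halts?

p0 | B[0]01011B   read 0 → write B, move ←, go to p3
p3 | [B]B01011B   read B → write B, move →, go to p0
p0 | B[B]01011B   read B → write 1, move →, go to p0
p0 | B1[0]1011B   read 0 → write B, move ←, go to p3
p3 | B[1]B1011B   read 1 → write 0, move ←, go to p3
p3 | [B]0B1011B   read B → write B, move →, go to p0
p0 | B[0]B1011B   read 0 → write B, move ←, go to p3
p3 | [B]BB1011B   read B → write B, move →, go to p0
p0 | B[B]B1011B   read B → write 1, move →, go to p0
p0 | B1[B]1011B   read B → write 1, move →, go to p0
p0 | B11[1]011B   read 1 → write 1, move →, go to p1
p1 | B111[0]11B   read 0 → write B, move →, go to p3
p3 | B111B[1]1B   read 1 → write 0, move ←, go to p3
p3 | B111[B]01B   read B → write B, move →, go to p0
p0 | B111B[0]1B   read 0 → write B, move ←, go to p3
p3 | B111[B]B1B   read B → write B, move →, go to p0
p0 | B111B[B]1B   read B → write 1, move →, go to p0
p0 | B111B1[1]B   read 1 → write 1, move →, go to p1
p1 | B111B11[B]   read B → write 0, move ←, go to p1
p1 | B111B1[1]0
No transition is defined for (p1, 1); M halts in state p1.

p1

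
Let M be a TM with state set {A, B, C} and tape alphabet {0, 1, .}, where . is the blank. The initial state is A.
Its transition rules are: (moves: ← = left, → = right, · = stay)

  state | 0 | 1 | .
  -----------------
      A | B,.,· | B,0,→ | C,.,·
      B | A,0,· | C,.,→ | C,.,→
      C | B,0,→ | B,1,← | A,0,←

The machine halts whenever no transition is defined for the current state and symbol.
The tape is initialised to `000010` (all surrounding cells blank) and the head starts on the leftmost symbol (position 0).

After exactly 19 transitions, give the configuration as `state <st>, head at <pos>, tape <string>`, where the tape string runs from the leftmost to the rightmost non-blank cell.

state=A head=0 tape=[0]00010...   (A,0)→(B,.,·)
state=B head=0 tape=[.]00010...   (B,.)→(C,.,→)
state=C head=1 tape=.[0]0010...   (C,0)→(B,0,→)
state=B head=2 tape=.0[0]010...   (B,0)→(A,0,·)
state=A head=2 tape=.0[0]010...   (A,0)→(B,.,·)
state=B head=2 tape=.0[.]010...   (B,.)→(C,.,→)
state=C head=3 tape=.0.[0]10...   (C,0)→(B,0,→)
state=B head=4 tape=.0.0[1]0...   (B,1)→(C,.,→)
state=C head=5 tape=.0.0.[0]...   (C,0)→(B,0,→)
state=B head=6 tape=.0.0.0[.]..   (B,.)→(C,.,→)
state=C head=7 tape=.0.0.0.[.].   (C,.)→(A,0,←)
state=A head=6 tape=.0.0.0[.]0.   (A,.)→(C,.,·)
state=C head=6 tape=.0.0.0[.]0.   (C,.)→(A,0,←)
state=A head=5 tape=.0.0.[0]00.   (A,0)→(B,.,·)
state=B head=5 tape=.0.0.[.]00.   (B,.)→(C,.,→)
state=C head=6 tape=.0.0..[0]0.   (C,0)→(B,0,→)
state=B head=7 tape=.0.0..0[0].   (B,0)→(A,0,·)
state=A head=7 tape=.0.0..0[0].   (A,0)→(B,.,·)
state=B head=7 tape=.0.0..0[.].   (B,.)→(C,.,→)
state=C head=8 tape=.0.0..0.[.]
After 19 steps: state C, head at 8, tape 0.0..0.

state C, head at 8, tape 0.0..0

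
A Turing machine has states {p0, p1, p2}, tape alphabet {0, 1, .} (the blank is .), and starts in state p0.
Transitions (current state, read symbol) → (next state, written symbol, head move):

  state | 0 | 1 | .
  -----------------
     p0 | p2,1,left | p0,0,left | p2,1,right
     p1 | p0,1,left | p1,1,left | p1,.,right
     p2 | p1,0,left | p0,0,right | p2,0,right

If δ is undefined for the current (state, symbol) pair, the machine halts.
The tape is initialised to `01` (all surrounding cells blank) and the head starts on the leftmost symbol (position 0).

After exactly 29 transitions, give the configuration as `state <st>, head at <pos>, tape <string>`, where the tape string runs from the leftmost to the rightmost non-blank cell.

p0 | .....[0]1   read 0 → write 1, move left, go to p2
p2 | ....[.]11   read . → write 0, move right, go to p2
p2 | ....0[1]1   read 1 → write 0, move right, go to p0
p0 | ....00[1]   read 1 → write 0, move left, go to p0
p0 | ....0[0]0   read 0 → write 1, move left, go to p2
p2 | ....[0]10   read 0 → write 0, move left, go to p1
p1 | ...[.]010   read . → write ., move right, go to p1
p1 | ....[0]10   read 0 → write 1, move left, go to p0
p0 | ...[.]110   read . → write 1, move right, go to p2
p2 | ...1[1]10   read 1 → write 0, move right, go to p0
p0 | ...10[1]0   read 1 → write 0, move left, go to p0
p0 | ...1[0]00   read 0 → write 1, move left, go to p2
p2 | ...[1]100   read 1 → write 0, move right, go to p0
p0 | ...0[1]00   read 1 → write 0, move left, go to p0
p0 | ...[0]000   read 0 → write 1, move left, go to p2
p2 | ..[.]1000   read . → write 0, move right, go to p2
p2 | ..0[1]000   read 1 → write 0, move right, go to p0
p0 | ..00[0]00   read 0 → write 1, move left, go to p2
p2 | ..0[0]100   read 0 → write 0, move left, go to p1
p1 | ..[0]0100   read 0 → write 1, move left, go to p0
p0 | .[.]10100   read . → write 1, move right, go to p2
p2 | .1[1]0100   read 1 → write 0, move right, go to p0
p0 | .10[0]100   read 0 → write 1, move left, go to p2
p2 | .1[0]1100   read 0 → write 0, move left, go to p1
p1 | .[1]01100   read 1 → write 1, move left, go to p1
p1 | [.]101100   read . → write ., move right, go to p1
p1 | .[1]01100   read 1 → write 1, move left, go to p1
p1 | [.]101100   read . → write ., move right, go to p1
p1 | .[1]01100   read 1 → write 1, move left, go to p1
p1 | [.]101100
After 29 steps: state p1, head at -5, tape 101100.

state p1, head at -5, tape 101100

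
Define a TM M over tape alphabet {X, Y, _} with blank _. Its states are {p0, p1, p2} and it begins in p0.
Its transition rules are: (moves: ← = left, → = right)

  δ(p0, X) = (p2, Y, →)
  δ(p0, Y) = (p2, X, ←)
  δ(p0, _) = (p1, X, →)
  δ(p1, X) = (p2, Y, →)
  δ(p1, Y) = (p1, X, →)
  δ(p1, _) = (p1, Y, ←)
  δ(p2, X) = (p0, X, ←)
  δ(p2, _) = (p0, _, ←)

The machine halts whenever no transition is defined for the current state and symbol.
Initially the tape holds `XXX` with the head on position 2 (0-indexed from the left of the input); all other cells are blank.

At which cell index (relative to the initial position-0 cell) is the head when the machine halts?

state=p0 head=2 tape=__XX[X]_   (p0,X)→(p2,Y,→)
state=p2 head=3 tape=__XXY[_]   (p2,_)→(p0,_,←)
state=p0 head=2 tape=__XX[Y]_   (p0,Y)→(p2,X,←)
state=p2 head=1 tape=__X[X]X_   (p2,X)→(p0,X,←)
state=p0 head=0 tape=__[X]XX_   (p0,X)→(p2,Y,→)
state=p2 head=1 tape=__Y[X]X_   (p2,X)→(p0,X,←)
state=p0 head=0 tape=__[Y]XX_   (p0,Y)→(p2,X,←)
state=p2 head=-1 tape=_[_]XXX_   (p2,_)→(p0,_,←)
state=p0 head=-2 tape=[_]_XXX_   (p0,_)→(p1,X,→)
state=p1 head=-1 tape=X[_]XXX_   (p1,_)→(p1,Y,←)
state=p1 head=-2 tape=[X]YXXX_   (p1,X)→(p2,Y,→)
state=p2 head=-1 tape=Y[Y]XXX_
At halt the head is at cell -1.

-1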